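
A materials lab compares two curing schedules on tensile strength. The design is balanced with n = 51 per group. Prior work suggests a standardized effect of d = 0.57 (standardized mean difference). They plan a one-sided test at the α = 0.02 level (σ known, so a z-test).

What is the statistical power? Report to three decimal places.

Power ≈ 0.795

Noncentrality parameter: δ = d·√(n/2) = 0.57 × √(51/2) = 2.8784
Critical value for a one-sided test at α = 0.02: z_α = 2.054.
Power = P(Z > 2.054 − δ) = Φ(0.825) = 0.7952.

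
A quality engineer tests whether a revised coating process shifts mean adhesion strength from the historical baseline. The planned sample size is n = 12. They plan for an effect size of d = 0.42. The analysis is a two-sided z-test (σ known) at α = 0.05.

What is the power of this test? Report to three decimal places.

Noncentrality parameter: δ = d·√n = 0.42 × √12 = 1.4549
Two-sided α = 0.05 → critical value z_{0.025} = 1.960.
Power = Φ(δ − 1.960) + Φ(−δ − 1.960) = Φ(-0.505) + Φ(-3.415) = 0.3068 + 0.0003 = 0.3071.

Power ≈ 0.307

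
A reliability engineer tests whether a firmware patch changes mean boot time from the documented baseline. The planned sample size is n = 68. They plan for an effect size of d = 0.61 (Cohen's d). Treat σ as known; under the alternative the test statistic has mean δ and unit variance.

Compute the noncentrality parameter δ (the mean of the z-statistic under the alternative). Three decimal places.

The noncentrality parameter scales effect size by the design's sample-size factor: δ = d·√n = 0.61 × √68 = 5.0302

δ ≈ 5.030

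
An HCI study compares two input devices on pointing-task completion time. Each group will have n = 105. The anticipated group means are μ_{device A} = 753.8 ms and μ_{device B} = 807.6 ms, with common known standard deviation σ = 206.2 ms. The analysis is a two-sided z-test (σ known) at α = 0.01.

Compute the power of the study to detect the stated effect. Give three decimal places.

Standardized effect: d = |μ_{device A} − μ_{device B}| / σ = |753.8 − 807.6| / 206.2 = 0.2609
Noncentrality parameter: δ = d·√(n/2) = 0.2609 × √(105/2) = 1.8905
Two-sided α = 0.01 → critical value z_{0.005} = 2.576.
Power = Φ(δ − 2.576) + Φ(−δ − 2.576) = Φ(-0.685) + Φ(-4.466) = 0.2466 + 0.0000 = 0.2466.

Power ≈ 0.247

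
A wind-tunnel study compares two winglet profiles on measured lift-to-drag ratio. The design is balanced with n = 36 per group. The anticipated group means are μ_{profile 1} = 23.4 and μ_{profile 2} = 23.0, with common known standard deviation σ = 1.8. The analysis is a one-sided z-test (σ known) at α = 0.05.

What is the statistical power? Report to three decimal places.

Standardized effect: d = |μ_{profile 1} − μ_{profile 2}| / σ = |23.4 − 23.0| / 1.8 = 0.2222
Noncentrality parameter: δ = d·√(n/2) = 0.2222 × √(36/2) = 0.9428
Critical value for a one-sided test at α = 0.05: z_α = 1.645.
Power = Φ(δ − 1.645) = Φ(-0.702) = 0.2413.

Power ≈ 0.241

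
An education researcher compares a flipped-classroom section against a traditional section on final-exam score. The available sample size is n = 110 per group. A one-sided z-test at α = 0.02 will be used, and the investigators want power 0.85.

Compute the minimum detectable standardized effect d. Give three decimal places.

Need Φ(δ − 2.054) = 0.85, so δ = 2.054 + 1.036 = 3.090.
δ = d·√(n/2) ⇒ d = δ/√(n/2) = 3.090/√(110/2) = 0.4167.

d ≈ 0.417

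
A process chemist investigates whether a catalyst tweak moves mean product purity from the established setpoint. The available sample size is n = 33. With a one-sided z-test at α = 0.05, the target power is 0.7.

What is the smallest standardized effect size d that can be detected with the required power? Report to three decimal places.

Need Φ(δ − 1.645) = 0.7, so δ = 1.645 + 0.524 = 2.169.
δ = d·√n ⇒ d = δ/√n = 2.169/√33 = 0.3776.

d ≈ 0.378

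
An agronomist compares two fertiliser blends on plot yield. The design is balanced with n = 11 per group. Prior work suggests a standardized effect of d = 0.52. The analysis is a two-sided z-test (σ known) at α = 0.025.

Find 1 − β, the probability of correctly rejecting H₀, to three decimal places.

Noncentrality parameter: δ = d·√(n/2) = 0.52 × √(11/2) = 1.2195
Critical value for a two-sided test at α = 0.025: z_{α/2} = 2.241.
Power = Φ(δ − 2.241) + Φ(−δ − 2.241) = Φ(-1.022) + Φ(-3.461) = 0.1534 + 0.0003 = 0.1537.

Power ≈ 0.154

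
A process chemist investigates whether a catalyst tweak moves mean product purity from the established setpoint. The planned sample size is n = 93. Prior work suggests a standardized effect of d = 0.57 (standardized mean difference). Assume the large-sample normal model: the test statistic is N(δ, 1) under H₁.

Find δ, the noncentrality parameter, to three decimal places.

δ ≈ 5.497

δ = d·√n = 0.57 × √93 = 5.4969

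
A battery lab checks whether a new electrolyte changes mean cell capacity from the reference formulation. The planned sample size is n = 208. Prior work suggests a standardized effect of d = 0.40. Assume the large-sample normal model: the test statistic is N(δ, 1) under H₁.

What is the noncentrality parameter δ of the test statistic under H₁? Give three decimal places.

δ = d·√n = 0.40 × √208 = 5.7689

δ ≈ 5.769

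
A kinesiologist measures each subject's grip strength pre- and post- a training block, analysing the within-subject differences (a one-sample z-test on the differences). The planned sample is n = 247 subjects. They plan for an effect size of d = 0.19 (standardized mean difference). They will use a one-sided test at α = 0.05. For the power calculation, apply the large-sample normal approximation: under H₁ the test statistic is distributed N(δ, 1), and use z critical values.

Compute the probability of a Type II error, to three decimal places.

β ≈ 0.090

Noncentrality parameter: δ = d·√n = 0.19 × √247 = 2.9861
Critical value for a one-sided test at α = 0.05: z_α = 1.645.
Power = Φ(δ − 1.645) = Φ(1.341) = 0.9101.
Type II error: β = 1 − power = 1 − 0.9101 = 0.0899.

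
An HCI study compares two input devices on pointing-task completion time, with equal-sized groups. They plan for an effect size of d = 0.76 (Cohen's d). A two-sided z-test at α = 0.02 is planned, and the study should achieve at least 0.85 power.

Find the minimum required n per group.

n = 40 per group

Set Φ(δ − 2.326) = 0.85; then δ − 2.326 = Φ⁻¹(0.85) = 1.036, giving δ = 3.363.
(Ignoring the negligible lower-tail rejection probability gives the usual closed-form inversion.)
δ = d·√(n/2) ⇒ n = 2(δ/d)² = 2 × (3.363 / 0.76)² = 39.16.
Round up to the next whole unit.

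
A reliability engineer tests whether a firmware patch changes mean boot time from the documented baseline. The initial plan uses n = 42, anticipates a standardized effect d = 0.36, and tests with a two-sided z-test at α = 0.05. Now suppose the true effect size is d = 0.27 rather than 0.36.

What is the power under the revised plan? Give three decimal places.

With d = 0.27: δ = d·√n = 0.27 × √42 = 1.7498. Critical value z_{0.025} = 1.960.
Revised power = Φ(δ − 1.960) + Φ(−δ − 1.960) = Φ(-0.210) + Φ(-3.710) = 0.4168 + 0.0001 = 0.4169.

Power ≈ 0.417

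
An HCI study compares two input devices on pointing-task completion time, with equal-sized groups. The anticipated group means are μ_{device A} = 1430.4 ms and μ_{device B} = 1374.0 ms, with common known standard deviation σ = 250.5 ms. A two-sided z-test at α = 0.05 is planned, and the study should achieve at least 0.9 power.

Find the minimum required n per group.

n = 415 per group

Standardized effect: d = |μ_{device A} − μ_{device B}| / σ = |1430.4 − 1374.0| / 250.5 = 0.2251
Set Φ(δ − 1.960) = 0.9; then δ − 1.960 = Φ⁻¹(0.9) = 1.282, giving δ = 3.242.
(For δ > 0 the lower-tail rejection region contributes negligibly to power, so the one-term inversion is standard.)
δ = d·√(n/2) ⇒ n = 2(δ/d)² = 2 × (3.242 / 0.2251)² = 414.56.
Round up to the next whole unit.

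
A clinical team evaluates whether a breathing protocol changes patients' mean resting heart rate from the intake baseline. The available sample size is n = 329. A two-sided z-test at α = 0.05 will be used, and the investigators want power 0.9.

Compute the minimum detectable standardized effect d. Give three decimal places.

d ≈ 0.179

Need Φ(δ − 1.960) = 0.9, so δ = 1.960 + 1.282 = 3.242.
(The second rejection-region term Φ(−δ − z_{α/2}) is negligible and dropped.)
δ = d·√n ⇒ d = δ/√n = 3.242/√329 = 0.1787.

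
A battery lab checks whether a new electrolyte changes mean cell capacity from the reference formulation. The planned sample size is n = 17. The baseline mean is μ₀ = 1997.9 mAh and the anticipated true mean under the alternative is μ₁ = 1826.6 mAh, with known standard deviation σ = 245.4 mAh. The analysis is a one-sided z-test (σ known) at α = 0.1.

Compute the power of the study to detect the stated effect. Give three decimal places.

Power ≈ 0.945

Standardized effect: d = |μ₁ − μ₀| / σ = |1826.6 − 1997.9| / 245.4 = 0.6980
Noncentrality parameter: δ = d·√n = 0.6980 × √17 = 2.8781
One-sided α = 0.1 → critical value z_{0.1} = 1.282.
Power = P(Z > 1.282 − δ) = Φ(1.597) = 0.9448.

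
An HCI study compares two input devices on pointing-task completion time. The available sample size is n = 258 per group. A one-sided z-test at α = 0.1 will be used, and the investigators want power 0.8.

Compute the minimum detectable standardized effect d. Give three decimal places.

Required noncentrality: δ = z_{0.1} + z_{0.20} = 1.282 + 0.842 = 2.123.
δ = d·√(n/2) ⇒ d = δ/√(n/2) = 2.123/√(258/2) = 0.1869.

d ≈ 0.187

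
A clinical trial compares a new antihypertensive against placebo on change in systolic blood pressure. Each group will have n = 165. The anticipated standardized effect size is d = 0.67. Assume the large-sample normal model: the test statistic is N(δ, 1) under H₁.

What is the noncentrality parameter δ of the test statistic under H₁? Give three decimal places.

δ = d·√(n/2) = 0.67 × √(165/2) = 6.0856

δ ≈ 6.086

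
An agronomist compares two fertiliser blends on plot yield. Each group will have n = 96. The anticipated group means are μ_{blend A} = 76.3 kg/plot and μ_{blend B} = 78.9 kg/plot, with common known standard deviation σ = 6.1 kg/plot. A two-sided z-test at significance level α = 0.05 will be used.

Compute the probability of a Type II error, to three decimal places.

Standardized effect: d = |μ_{blend A} − μ_{blend B}| / σ = |76.3 − 78.9| / 6.1 = 0.4262
Noncentrality parameter: δ = d·√(n/2) = 0.4262 × √(96/2) = 2.9530
Two-sided α = 0.05 → critical value z_{0.025} = 1.960.
Power = Φ(δ − 1.960) + Φ(−δ − 1.960) = Φ(0.993) + Φ(-4.913) = 0.8397 + 0.0000 = 0.8397.
Type II error: β = 1 − power = 1 − 0.8397 = 0.1603.

β ≈ 0.160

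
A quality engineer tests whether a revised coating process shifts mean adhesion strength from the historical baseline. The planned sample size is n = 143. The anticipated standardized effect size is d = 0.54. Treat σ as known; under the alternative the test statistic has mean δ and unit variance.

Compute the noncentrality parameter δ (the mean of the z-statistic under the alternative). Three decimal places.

The noncentrality parameter scales effect size by the design's sample-size factor: δ = d·√n = 0.54 × √143 = 6.4575

δ ≈ 6.457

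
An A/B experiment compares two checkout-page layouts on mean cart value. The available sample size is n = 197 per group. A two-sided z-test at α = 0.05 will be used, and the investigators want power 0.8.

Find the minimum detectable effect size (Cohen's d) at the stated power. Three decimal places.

Need Φ(δ − 1.960) = 0.8, so δ = 1.960 + 0.842 = 2.802.
(Lower-tail contribution to power is negligible for δ > 0.)
δ = d·√(n/2) ⇒ d = δ/√(n/2) = 2.802/√(197/2) = 0.2823.

d ≈ 0.282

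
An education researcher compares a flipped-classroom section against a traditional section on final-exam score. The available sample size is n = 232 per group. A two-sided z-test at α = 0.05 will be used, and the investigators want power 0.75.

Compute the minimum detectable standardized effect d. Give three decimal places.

d ≈ 0.245

Need Φ(δ − 1.960) = 0.75, so δ = 1.960 + 0.674 = 2.634.
(The second rejection-region term Φ(−δ − z_{α/2}) is negligible and dropped.)
δ = d·√(n/2) ⇒ d = δ/√(n/2) = 2.634/√(232/2) = 0.2446.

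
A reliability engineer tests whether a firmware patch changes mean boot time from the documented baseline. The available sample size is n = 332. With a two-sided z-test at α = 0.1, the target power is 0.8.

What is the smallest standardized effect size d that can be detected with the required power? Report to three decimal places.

d ≈ 0.136

Need Φ(δ − 1.645) = 0.8, so δ = 1.645 + 0.842 = 2.486.
(The second rejection-region term Φ(−δ − z_{α/2}) is negligible and dropped.)
δ = d·√n ⇒ d = δ/√n = 2.486/√332 = 0.1365.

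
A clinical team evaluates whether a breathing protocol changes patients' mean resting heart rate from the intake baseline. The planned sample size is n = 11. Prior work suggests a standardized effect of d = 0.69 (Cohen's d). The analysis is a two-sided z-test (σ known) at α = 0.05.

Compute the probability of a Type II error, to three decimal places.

Noncentrality parameter: δ = d·√n = 0.69 × √11 = 2.2885
Two-sided α = 0.05 → critical value z_{0.025} = 1.960.
Power = Φ(δ − 1.960) + Φ(−δ − 1.960) = Φ(0.329) + Φ(-4.248) = 0.6287 + 0.0000 = 0.6287.
Type II error: β = 1 − power = 1 − 0.6287 = 0.3713.

β ≈ 0.371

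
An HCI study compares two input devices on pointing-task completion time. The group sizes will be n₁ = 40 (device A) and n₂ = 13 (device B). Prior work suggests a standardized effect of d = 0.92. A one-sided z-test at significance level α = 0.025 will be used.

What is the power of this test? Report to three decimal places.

Power ≈ 0.822

Noncentrality parameter: δ = d / √(1/n₁ + 1/n₂) = 0.92 / √(1/40 + 1/13) = 2.8817
Critical value for a one-sided test at α = 0.025: z_α = 1.960.
Power = Φ(δ − 1.960) = Φ(0.922) = 0.8217.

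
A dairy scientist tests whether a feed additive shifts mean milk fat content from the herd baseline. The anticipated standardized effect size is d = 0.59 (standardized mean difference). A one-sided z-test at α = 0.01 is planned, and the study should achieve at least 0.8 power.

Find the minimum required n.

n = 29

Set Φ(δ − 2.326) = 0.8; then δ − 2.326 = Φ⁻¹(0.8) = 0.842, giving δ = 3.168.
δ = d·√n ⇒ n = (δ/d)² = (3.168 / 0.59)² = 28.83.
Rounding up, n = 29.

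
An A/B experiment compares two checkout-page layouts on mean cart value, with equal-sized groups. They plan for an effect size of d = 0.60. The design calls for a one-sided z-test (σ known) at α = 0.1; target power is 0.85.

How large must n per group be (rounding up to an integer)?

For power 0.85 need Φ(δ − z_{0.1}) = 0.85, so δ = z_{0.1} + z_{0.15} = 1.282 + 1.036 = 2.318.
δ = d·√(n/2) ⇒ n = 2(δ/d)² = 2 × (2.318 / 0.60)² = 29.85.
Rounding up, n = 30 per group.

n = 30 per group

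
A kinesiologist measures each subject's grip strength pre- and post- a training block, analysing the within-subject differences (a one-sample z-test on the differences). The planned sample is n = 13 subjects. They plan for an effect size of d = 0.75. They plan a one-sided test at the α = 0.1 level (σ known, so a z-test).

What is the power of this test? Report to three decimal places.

Power ≈ 0.923

Noncentrality parameter: δ = d·√n = 0.75 × √13 = 2.7042
One-sided α = 0.1 → critical value z_{0.1} = 1.282.
Power = Φ(δ − 1.282) = Φ(1.423) = 0.9226.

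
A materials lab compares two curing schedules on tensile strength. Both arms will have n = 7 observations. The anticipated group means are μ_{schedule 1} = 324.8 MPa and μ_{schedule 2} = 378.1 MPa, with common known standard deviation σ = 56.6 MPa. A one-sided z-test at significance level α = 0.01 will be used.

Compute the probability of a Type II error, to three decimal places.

β ≈ 0.714

Standardized effect: d = |μ_{schedule 1} − μ_{schedule 2}| / σ = |324.8 − 378.1| / 56.6 = 0.9417
Noncentrality parameter: δ = d·√(n/2) = 0.9417 × √(7/2) = 1.7618
Critical value for a one-sided test at α = 0.01: z_α = 2.326.
Power = P(Z > 2.326 − δ) = Φ(-0.565) = 0.2862.
Type II error: β = 1 − power = 1 − 0.2862 = 0.7138.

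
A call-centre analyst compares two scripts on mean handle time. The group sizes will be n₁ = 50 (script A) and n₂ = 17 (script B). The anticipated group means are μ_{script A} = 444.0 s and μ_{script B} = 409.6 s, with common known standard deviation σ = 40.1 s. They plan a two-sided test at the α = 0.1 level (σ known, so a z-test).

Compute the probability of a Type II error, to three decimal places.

Standardized effect: d = |μ_{script A} − μ_{script B}| / σ = |444.0 − 409.6| / 40.1 = 0.8579
Noncentrality parameter: δ = d / √(1/n₁ + 1/n₂) = 0.8579 / √(1/50 + 1/17) = 3.0555
Two-sided α = 0.1 → critical value z_{0.05} = 1.645.
Power = Φ(δ − 1.645) + Φ(−δ − 1.645) = Φ(1.411) + Φ(-4.700) = 0.9208 + 0.0000 = 0.9208.
Type II error: β = 1 − power = 1 − 0.9208 = 0.0792.

β ≈ 0.079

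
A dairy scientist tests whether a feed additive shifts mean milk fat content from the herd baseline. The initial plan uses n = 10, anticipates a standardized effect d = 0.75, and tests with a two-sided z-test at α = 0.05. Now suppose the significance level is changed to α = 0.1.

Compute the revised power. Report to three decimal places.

Power ≈ 0.766

δ = d·√n = 0.75 × √10 = 2.3717 (unchanged). New critical value: z_{0.05} = 1.645.
Revised power = Φ(δ − 1.645) + Φ(−δ − 1.645) = Φ(0.727) + Φ(-4.017) = 0.7663 + 0.0000 = 0.7664.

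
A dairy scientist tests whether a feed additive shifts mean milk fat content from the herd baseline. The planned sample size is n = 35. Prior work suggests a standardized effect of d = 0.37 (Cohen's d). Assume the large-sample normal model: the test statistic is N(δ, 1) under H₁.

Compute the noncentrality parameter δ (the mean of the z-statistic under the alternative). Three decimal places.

δ ≈ 2.189

The noncentrality parameter scales effect size by the design's sample-size factor: δ = d·√n = 0.37 × √35 = 2.1889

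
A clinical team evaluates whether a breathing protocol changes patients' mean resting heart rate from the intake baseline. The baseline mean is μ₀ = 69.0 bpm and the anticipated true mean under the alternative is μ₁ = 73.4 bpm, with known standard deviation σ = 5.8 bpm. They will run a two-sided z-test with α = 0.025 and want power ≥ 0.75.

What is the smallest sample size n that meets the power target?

Standardized effect: d = |μ₁ − μ₀| / σ = |73.4 − 69.0| / 5.8 = 0.7586
For power 0.75 need Φ(δ − z_{0.0125}) = 0.75, so δ = z_{0.0125} + z_{0.25} = 2.241 + 0.674 = 2.916.
(Ignoring the negligible lower-tail rejection probability gives the usual closed-form inversion.)
δ = d·√n ⇒ n = (δ/d)² = (2.916 / 0.7586)² = 14.77.
Round up to the next whole unit.

n = 15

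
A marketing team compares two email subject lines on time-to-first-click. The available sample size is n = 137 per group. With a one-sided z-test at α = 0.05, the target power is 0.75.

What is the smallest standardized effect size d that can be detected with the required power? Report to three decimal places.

d ≈ 0.280

Required noncentrality: δ = z_{0.05} + z_{0.25} = 1.645 + 0.674 = 2.319.
δ = d·√(n/2) ⇒ d = δ/√(n/2) = 2.319/√(137/2) = 0.2802.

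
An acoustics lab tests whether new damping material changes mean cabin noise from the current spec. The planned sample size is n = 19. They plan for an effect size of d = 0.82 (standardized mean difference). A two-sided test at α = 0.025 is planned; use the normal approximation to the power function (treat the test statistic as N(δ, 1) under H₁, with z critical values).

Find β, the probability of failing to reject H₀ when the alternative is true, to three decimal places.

β ≈ 0.091

Noncentrality parameter: δ = d·√n = 0.82 × √19 = 3.5743
Two-sided α = 0.025 → critical value z_{0.0125} = 2.241.
Power = Φ(δ − 2.241) + Φ(−δ − 2.241) = Φ(1.333) + Φ(-5.816) = 0.9087 + 0.0000 = 0.9087.
Type II error: β = 1 − power = 1 − 0.9087 = 0.0913.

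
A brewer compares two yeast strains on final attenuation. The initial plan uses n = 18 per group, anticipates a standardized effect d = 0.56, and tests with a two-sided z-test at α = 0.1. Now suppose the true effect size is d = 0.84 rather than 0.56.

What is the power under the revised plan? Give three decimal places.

With d = 0.84: δ = d·√(n/2) = 0.84 × √(18/2) = 2.5200. Critical value z_{0.05} = 1.645.
Revised power = Φ(δ − 1.645) + Φ(−δ − 1.645) = Φ(0.875) + Φ(-4.165) = 0.8093 + 0.0000 = 0.8093.

Power ≈ 0.809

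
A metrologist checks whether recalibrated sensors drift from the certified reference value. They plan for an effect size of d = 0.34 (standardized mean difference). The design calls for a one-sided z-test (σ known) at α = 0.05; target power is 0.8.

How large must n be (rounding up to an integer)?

n = 54

Set Φ(δ − 1.645) = 0.8; then δ − 1.645 = Φ⁻¹(0.8) = 0.842, giving δ = 2.486.
δ = d·√n ⇒ n = (δ/d)² = (2.486 / 0.34)² = 53.48.
Rounding up, n = 54.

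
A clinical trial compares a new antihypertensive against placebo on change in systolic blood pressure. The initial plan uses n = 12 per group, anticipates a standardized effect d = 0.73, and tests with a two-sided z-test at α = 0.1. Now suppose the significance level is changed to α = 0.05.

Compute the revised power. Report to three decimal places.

δ = d·√(n/2) = 0.73 × √(12/2) = 1.7881 (unchanged). New critical value: z_{0.025} = 1.960.
Revised power = Φ(δ − 1.960) + Φ(−δ − 1.960) = Φ(-0.172) + Φ(-3.748) = 0.4318 + 0.0001 = 0.4319.

Power ≈ 0.432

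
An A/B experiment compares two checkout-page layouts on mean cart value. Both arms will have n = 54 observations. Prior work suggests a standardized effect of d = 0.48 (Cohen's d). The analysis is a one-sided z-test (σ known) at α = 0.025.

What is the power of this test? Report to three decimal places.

Noncentrality parameter: δ = d·√(n/2) = 0.48 × √(54/2) = 2.4942
Critical value for a one-sided test at α = 0.025: z_α = 1.960.
Power = P(Z > 1.960 − δ) = Φ(0.534) = 0.7034.

Power ≈ 0.703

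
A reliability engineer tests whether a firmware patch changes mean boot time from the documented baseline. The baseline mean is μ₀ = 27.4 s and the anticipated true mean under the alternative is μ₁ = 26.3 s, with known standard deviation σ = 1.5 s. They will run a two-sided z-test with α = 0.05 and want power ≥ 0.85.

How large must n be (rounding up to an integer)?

Standardized effect: d = |μ₁ − μ₀| / σ = |26.3 − 27.4| / 1.5 = 0.7333
For power 0.85 need Φ(δ − z_{0.025}) = 0.85, so δ = z_{0.025} + z_{0.15} = 1.960 + 1.036 = 2.996.
(Ignoring the negligible lower-tail rejection probability gives the usual closed-form inversion.)
δ = d·√n ⇒ n = (δ/d)² = (2.996 / 0.7333)² = 16.70.
Round up to the next whole unit.

n = 17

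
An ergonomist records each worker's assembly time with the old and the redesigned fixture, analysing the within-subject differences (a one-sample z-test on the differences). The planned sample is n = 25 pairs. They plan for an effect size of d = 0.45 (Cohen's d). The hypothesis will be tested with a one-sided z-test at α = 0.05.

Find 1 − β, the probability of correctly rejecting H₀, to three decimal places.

Power ≈ 0.727

Noncentrality parameter: δ = d·√n = 0.45 × √25 = 2.2500
One-sided α = 0.05 → critical value z_{0.05} = 1.645.
Power = P(Z > 1.645 − δ) = Φ(0.605) = 0.7275.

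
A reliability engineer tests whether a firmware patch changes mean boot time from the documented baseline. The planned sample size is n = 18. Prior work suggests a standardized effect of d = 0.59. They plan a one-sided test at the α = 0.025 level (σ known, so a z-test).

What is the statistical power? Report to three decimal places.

Power ≈ 0.707

Noncentrality parameter: δ = d·√n = 0.59 × √18 = 2.5032
One-sided α = 0.025 → critical value z_{0.025} = 1.960.
Power = Φ(δ − 1.960) = Φ(0.543) = 0.7065.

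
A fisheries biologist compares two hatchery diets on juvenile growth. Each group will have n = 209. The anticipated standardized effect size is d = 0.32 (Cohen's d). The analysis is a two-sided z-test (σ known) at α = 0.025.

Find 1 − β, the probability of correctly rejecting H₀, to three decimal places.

Noncentrality parameter: δ = d·√(n/2) = 0.32 × √(209/2) = 3.2712
Two-sided α = 0.025 → critical value z_{0.0125} = 2.241.
Power = Φ(δ − 2.241) + Φ(−δ − 2.241) = Φ(1.030) + Φ(-5.513) = 0.8484 + 0.0000 = 0.8484.

Power ≈ 0.848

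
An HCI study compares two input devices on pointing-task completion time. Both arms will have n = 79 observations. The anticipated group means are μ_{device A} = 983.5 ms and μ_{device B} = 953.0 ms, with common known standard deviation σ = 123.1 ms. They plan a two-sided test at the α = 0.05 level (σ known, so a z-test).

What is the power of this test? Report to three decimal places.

Power ≈ 0.344

Standardized effect: d = |μ_{device A} − μ_{device B}| / σ = |983.5 − 953.0| / 123.1 = 0.2478
Noncentrality parameter: λ = d·√(n/2) = 0.2478 × √(79/2) = 1.5572
Critical value for a two-sided test at α = 0.05: z_{α/2} = 1.960.
Power = Φ(λ − 1.960) + Φ(−λ − 1.960) = Φ(-0.403) + Φ(-3.517) = 0.3436 + 0.0002 = 0.3438.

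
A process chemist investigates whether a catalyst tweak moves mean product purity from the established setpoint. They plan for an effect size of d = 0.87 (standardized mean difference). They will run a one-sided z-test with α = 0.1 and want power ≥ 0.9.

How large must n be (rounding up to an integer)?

For power 0.9 need Φ(δ − z_{0.1}) = 0.9, so δ = z_{0.1} + z_{0.10} = 1.282 + 1.282 = 2.563.
δ = d·√n ⇒ n = (δ/d)² = (2.563 / 0.87)² = 8.68.
Round up to the next whole unit.

n = 9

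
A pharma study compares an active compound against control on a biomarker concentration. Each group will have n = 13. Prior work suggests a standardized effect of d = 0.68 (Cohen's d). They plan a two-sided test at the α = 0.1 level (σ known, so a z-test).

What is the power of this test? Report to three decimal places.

Power ≈ 0.536

Noncentrality parameter: δ = d·√(n/2) = 0.68 × √(13/2) = 1.7337
Two-sided α = 0.1 → critical value z_{0.05} = 1.645.
Power = Φ(δ − 1.645) + Φ(−δ − 1.645) = Φ(0.089) + Φ(-3.379) = 0.5354 + 0.0004 = 0.5357.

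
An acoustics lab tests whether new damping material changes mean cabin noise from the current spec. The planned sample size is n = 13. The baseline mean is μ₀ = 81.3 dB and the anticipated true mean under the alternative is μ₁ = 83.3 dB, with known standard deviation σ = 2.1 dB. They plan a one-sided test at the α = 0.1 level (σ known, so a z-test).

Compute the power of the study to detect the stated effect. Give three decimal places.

Standardized effect: d = |μ₁ − μ₀| / σ = |83.3 − 81.3| / 2.1 = 0.9524
Noncentrality parameter: δ = d·√n = 0.9524 × √13 = 3.4339
One-sided α = 0.1 → critical value z_{0.1} = 1.282.
Power = P(Z > 1.282 − δ) = Φ(2.152) = 0.9843.

Power ≈ 0.984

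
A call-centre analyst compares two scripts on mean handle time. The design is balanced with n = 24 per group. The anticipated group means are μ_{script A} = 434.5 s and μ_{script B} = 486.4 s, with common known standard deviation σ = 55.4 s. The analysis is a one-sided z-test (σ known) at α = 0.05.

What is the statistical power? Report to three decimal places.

Standardized effect: d = |μ_{script A} − μ_{script B}| / σ = |434.5 − 486.4| / 55.4 = 0.9368
Noncentrality parameter: δ = d·√(n/2) = 0.9368 × √(24/2) = 3.2453
Critical value for a one-sided test at α = 0.05: z_α = 1.645.
Power = P(Z > 1.645 − δ) = Φ(1.600) = 0.9452.

Power ≈ 0.945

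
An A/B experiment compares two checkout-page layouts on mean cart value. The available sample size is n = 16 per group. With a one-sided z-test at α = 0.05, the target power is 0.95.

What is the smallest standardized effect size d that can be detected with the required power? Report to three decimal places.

d ≈ 1.163

Need Φ(δ − 1.645) = 0.95, so δ = 1.645 + 1.645 = 3.290.
δ = d·√(n/2) ⇒ d = δ/√(n/2) = 3.290/√(16/2) = 1.1631.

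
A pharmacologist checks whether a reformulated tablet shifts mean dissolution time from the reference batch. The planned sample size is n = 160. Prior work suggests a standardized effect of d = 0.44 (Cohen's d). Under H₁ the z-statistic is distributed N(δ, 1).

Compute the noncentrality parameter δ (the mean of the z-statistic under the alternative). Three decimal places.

δ ≈ 5.566

The noncentrality parameter scales effect size by the design's sample-size factor: δ = d·√n = 0.44 × √160 = 5.5656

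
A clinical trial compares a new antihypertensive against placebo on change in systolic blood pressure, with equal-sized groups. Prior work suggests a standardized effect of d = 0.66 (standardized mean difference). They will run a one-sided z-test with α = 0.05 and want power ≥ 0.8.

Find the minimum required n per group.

Set Φ(δ − 1.645) = 0.8; then δ − 1.645 = Φ⁻¹(0.8) = 0.842, giving δ = 2.486.
δ = d·√(n/2) ⇒ n = 2(δ/d)² = 2 × (2.486 / 0.66)² = 28.39.
Rounding up, n = 29 per group.

n = 29 per group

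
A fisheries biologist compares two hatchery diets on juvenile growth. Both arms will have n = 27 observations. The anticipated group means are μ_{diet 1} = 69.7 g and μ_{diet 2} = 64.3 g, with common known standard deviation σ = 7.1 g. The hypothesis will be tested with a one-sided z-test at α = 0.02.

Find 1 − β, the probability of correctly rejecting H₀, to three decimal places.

Standardized effect: d = |μ_{diet 1} − μ_{diet 2}| / σ = |69.7 − 64.3| / 7.1 = 0.7606
Noncentrality parameter: δ = d·√(n/2) = 0.7606 × √(27/2) = 2.7945
Critical value for a one-sided test at α = 0.02: z_α = 2.054.
Power = P(Z > 2.054 − δ) = Φ(0.741) = 0.7706.

Power ≈ 0.771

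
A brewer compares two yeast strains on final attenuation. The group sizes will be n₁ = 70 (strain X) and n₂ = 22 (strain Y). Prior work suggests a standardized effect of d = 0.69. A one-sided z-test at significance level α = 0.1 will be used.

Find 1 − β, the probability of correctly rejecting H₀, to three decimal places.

Power ≈ 0.938

Noncentrality parameter: δ = d / √(1/n₁ + 1/n₂) = 0.69 / √(1/70 + 1/22) = 2.8230
Critical value for a one-sided test at α = 0.1: z_α = 1.282.
Power = Φ(δ − 1.282) = Φ(1.541) = 0.9384.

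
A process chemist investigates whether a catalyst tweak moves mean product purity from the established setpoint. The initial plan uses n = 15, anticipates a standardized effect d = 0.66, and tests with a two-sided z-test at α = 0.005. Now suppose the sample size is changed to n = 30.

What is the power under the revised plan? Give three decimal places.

Power ≈ 0.790

With n = 30: δ = d·√n = 0.66 × √30 = 3.6150. Critical value z_{0.0025} = 2.807.
Revised power = Φ(δ − 2.807) + Φ(−δ − 2.807) = Φ(0.808) + Φ(-6.422) = 0.7904 + 0.0000 = 0.7904.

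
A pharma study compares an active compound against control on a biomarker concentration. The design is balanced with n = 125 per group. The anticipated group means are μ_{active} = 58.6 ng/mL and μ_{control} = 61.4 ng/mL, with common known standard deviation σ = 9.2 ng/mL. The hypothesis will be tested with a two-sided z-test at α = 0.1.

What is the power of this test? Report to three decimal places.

Standardized effect: d = |μ_{active} − μ_{control}| / σ = |58.6 − 61.4| / 9.2 = 0.3043
Noncentrality parameter: δ = d·√(n/2) = 0.3043 × √(125/2) = 2.4061
Critical value for a two-sided test at α = 0.1: z_{α/2} = 1.645.
Power = Φ(δ − 1.645) + Φ(−δ − 1.645) = Φ(0.761) + Φ(-4.051) = 0.7767 + 0.0000 = 0.7768.

Power ≈ 0.777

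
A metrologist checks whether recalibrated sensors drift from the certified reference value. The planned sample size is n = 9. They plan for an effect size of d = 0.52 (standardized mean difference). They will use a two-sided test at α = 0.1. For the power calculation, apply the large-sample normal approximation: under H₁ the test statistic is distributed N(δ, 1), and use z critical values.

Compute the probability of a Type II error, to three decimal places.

β ≈ 0.533

Noncentrality parameter: δ = d·√n = 0.52 × √9 = 1.5600
Critical value for a two-sided test at α = 0.1: z_{α/2} = 1.645.
Power = Φ(δ − 1.645) + Φ(−δ − 1.645) = Φ(-0.085) + Φ(-3.205) = 0.4662 + 0.0007 = 0.4669.
Type II error: β = 1 − power = 1 − 0.4669 = 0.5331.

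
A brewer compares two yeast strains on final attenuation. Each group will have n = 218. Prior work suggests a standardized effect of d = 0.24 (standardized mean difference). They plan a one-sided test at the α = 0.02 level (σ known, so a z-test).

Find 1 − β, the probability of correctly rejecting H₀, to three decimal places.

Power ≈ 0.674

Noncentrality parameter: δ = d·√(n/2) = 0.24 × √(218/2) = 2.5057
Critical value for a one-sided test at α = 0.02: z_α = 2.054.
Power = P(Z > 2.054 − δ) = Φ(0.452) = 0.6743.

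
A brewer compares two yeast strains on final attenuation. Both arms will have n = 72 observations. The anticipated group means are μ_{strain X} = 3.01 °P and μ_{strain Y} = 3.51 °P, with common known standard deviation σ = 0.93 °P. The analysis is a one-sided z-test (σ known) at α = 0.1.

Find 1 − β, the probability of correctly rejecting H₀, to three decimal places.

Power ≈ 0.974

Standardized effect: d = |μ_{strain X} − μ_{strain Y}| / σ = |3.01 − 3.51| / 0.93 = 0.5376
Noncentrality parameter: δ = d·√(n/2) = 0.5376 × √(72/2) = 3.2258
Critical value for a one-sided test at α = 0.1: z_α = 1.282.
Power = P(Z > 1.282 − δ) = Φ(1.944) = 0.9741.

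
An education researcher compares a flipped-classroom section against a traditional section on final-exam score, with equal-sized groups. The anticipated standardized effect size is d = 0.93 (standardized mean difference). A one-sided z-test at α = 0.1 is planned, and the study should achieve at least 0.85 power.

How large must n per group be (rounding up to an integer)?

n = 13 per group

For power 0.85 need Φ(δ − z_{0.1}) = 0.85, so δ = z_{0.1} + z_{0.15} = 1.282 + 1.036 = 2.318.
δ = d·√(n/2) ⇒ n = 2(δ/d)² = 2 × (2.318 / 0.93)² = 12.42.
Round up to the next whole unit.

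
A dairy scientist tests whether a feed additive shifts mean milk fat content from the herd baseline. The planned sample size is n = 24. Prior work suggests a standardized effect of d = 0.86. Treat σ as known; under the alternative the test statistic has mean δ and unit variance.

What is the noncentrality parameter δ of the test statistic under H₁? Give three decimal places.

δ = d·√n = 0.86 × √24 = 4.2131

δ ≈ 4.213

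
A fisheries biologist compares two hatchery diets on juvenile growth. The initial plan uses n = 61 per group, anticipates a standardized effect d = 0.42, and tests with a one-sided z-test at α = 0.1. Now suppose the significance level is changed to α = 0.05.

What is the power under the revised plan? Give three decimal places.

Power ≈ 0.750

δ = d·√(n/2) = 0.42 × √(61/2) = 2.3195 (unchanged). New critical value: z_{0.05} = 1.645.
Revised power = Φ(δ − 1.645) = Φ(0.675) = 0.7501.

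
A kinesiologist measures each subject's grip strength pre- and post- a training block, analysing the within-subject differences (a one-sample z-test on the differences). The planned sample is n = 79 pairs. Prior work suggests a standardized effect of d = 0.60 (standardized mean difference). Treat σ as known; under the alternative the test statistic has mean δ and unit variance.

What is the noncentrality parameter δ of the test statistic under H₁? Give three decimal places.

The noncentrality parameter scales effect size by the design's sample-size factor: δ = d·√n = 0.60 × √79 = 5.3329

δ ≈ 5.333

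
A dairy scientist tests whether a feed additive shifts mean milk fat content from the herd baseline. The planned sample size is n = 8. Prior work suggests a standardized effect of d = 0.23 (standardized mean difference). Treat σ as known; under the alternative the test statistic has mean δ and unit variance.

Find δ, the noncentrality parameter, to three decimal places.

δ = d·√n = 0.23 × √8 = 0.6505

δ ≈ 0.651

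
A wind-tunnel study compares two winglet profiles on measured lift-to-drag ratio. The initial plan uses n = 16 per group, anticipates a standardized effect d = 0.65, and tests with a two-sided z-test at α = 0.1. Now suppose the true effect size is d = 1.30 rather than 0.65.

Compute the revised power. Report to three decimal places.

With d = 1.30: δ = d·√(n/2) = 1.30 × √(16/2) = 3.6770. Critical value z_{0.05} = 1.645.
Revised power = Φ(δ − 1.645) + Φ(−δ − 1.645) = Φ(2.032) + Φ(-5.322) = 0.9789 + 0.0000 = 0.9789.

Power ≈ 0.979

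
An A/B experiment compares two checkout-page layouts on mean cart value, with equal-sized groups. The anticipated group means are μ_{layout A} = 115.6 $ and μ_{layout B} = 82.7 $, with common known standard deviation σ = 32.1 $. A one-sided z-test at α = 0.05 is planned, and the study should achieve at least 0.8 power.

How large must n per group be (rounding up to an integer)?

n = 12 per group

Standardized effect: d = |μ_{layout A} − μ_{layout B}| / σ = |115.6 − 82.7| / 32.1 = 1.0249
Set Φ(δ − 1.645) = 0.8; then δ − 1.645 = Φ⁻¹(0.8) = 0.842, giving δ = 2.486.
δ = d·√(n/2) ⇒ n = 2(δ/d)² = 2 × (2.486 / 1.0249)² = 11.77.
Rounding up, n = 12 per group.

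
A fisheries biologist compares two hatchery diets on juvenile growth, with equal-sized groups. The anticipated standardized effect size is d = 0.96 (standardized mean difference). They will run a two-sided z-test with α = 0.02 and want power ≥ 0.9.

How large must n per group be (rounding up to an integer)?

Set Φ(δ − 2.326) = 0.9; then δ − 2.326 = Φ⁻¹(0.9) = 1.282, giving δ = 3.608.
(For δ > 0 the lower-tail rejection region contributes negligibly to power, so the one-term inversion is standard.)
δ = d·√(n/2) ⇒ n = 2(δ/d)² = 2 × (3.608 / 0.96)² = 28.25.
Round up to the next whole unit.

n = 29 per group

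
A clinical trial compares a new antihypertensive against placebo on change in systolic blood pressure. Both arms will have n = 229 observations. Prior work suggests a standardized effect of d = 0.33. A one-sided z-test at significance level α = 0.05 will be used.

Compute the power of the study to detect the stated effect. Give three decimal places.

Noncentrality parameter: δ = d·√(n/2) = 0.33 × √(229/2) = 3.5312
Critical value for a one-sided test at α = 0.05: z_α = 1.645.
Power = Φ(δ − 1.645) = Φ(1.886) = 0.9704.

Power ≈ 0.970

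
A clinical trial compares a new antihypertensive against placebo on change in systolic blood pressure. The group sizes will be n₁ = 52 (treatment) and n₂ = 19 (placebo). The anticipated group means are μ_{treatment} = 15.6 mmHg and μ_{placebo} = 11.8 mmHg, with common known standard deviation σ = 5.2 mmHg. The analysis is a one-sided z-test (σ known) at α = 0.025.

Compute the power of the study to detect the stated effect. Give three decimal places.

Standardized effect: d = |μ_{treatment} − μ_{placebo}| / σ = |15.6 − 11.8| / 5.2 = 0.7308
Noncentrality parameter: λ = d / √(1/n₁ + 1/n₂) = 0.7308 / √(1/52 + 1/19) = 2.7260
One-sided α = 0.025 → critical value z_{0.025} = 1.960.
Power = P(Z > 1.960 − λ) = Φ(0.766) = 0.7782.

Power ≈ 0.778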